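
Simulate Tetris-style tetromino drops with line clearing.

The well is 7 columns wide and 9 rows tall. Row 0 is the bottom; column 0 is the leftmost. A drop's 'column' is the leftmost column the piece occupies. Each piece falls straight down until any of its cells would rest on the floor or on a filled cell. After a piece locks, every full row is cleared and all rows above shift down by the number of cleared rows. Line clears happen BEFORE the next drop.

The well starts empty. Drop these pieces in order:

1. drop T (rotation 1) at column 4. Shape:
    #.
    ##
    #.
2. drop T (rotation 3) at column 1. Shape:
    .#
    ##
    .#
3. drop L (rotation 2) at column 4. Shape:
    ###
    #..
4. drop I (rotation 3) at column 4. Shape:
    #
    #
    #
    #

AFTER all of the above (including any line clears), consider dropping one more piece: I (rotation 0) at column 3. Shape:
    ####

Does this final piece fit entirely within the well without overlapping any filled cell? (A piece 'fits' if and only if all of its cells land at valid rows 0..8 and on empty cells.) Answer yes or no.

Drop 1: T rot1 at col 4 lands with bottom-row=0; cleared 0 line(s) (total 0); column heights now [0 0 0 0 3 2 0], max=3
Drop 2: T rot3 at col 1 lands with bottom-row=0; cleared 0 line(s) (total 0); column heights now [0 2 3 0 3 2 0], max=3
Drop 3: L rot2 at col 4 lands with bottom-row=3; cleared 0 line(s) (total 0); column heights now [0 2 3 0 5 5 5], max=5
Drop 4: I rot3 at col 4 lands with bottom-row=5; cleared 0 line(s) (total 0); column heights now [0 2 3 0 9 5 5], max=9
Test piece I rot0 at col 3 (width 4): heights before test = [0 2 3 0 9 5 5]; fits = False

Answer: no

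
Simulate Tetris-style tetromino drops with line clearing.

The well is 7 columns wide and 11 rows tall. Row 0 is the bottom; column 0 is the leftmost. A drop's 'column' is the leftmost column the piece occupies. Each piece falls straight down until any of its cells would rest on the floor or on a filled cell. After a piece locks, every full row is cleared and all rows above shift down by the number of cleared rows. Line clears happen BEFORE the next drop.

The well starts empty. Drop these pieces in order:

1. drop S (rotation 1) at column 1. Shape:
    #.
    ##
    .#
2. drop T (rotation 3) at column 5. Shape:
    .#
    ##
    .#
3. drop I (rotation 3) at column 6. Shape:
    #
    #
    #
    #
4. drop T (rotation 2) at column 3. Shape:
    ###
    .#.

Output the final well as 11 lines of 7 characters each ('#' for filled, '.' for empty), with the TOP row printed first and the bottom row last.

Drop 1: S rot1 at col 1 lands with bottom-row=0; cleared 0 line(s) (total 0); column heights now [0 3 2 0 0 0 0], max=3
Drop 2: T rot3 at col 5 lands with bottom-row=0; cleared 0 line(s) (total 0); column heights now [0 3 2 0 0 2 3], max=3
Drop 3: I rot3 at col 6 lands with bottom-row=3; cleared 0 line(s) (total 0); column heights now [0 3 2 0 0 2 7], max=7
Drop 4: T rot2 at col 3 lands with bottom-row=1; cleared 0 line(s) (total 0); column heights now [0 3 2 3 3 3 7], max=7

Answer: .......
.......
.......
.......
......#
......#
......#
......#
.#.####
.##.###
..#...#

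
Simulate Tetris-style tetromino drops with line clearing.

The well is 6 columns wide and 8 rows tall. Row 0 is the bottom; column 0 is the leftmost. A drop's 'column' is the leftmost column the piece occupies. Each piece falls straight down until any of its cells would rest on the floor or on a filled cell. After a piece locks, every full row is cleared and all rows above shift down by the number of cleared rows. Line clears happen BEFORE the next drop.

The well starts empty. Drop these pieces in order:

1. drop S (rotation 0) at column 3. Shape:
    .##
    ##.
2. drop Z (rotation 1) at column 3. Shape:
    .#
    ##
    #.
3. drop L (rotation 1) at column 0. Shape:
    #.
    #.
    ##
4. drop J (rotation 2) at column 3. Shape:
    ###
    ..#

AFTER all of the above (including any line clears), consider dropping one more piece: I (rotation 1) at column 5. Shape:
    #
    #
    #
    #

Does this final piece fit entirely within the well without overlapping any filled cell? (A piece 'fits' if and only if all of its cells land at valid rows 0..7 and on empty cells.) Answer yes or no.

Answer: no

Derivation:
Drop 1: S rot0 at col 3 lands with bottom-row=0; cleared 0 line(s) (total 0); column heights now [0 0 0 1 2 2], max=2
Drop 2: Z rot1 at col 3 lands with bottom-row=1; cleared 0 line(s) (total 0); column heights now [0 0 0 3 4 2], max=4
Drop 3: L rot1 at col 0 lands with bottom-row=0; cleared 0 line(s) (total 0); column heights now [3 1 0 3 4 2], max=4
Drop 4: J rot2 at col 3 lands with bottom-row=3; cleared 0 line(s) (total 0); column heights now [3 1 0 5 5 5], max=5
Test piece I rot1 at col 5 (width 1): heights before test = [3 1 0 5 5 5]; fits = False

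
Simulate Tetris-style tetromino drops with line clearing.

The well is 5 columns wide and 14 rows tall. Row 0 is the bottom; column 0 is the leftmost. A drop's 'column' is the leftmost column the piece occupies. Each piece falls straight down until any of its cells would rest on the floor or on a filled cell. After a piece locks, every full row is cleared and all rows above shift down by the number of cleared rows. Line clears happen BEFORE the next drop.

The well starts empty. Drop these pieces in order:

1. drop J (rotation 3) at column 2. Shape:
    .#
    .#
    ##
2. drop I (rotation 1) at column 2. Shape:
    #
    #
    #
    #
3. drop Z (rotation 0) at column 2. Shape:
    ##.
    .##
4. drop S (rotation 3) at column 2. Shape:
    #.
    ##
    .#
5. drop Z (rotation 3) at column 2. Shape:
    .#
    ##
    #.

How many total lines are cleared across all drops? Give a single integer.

Drop 1: J rot3 at col 2 lands with bottom-row=0; cleared 0 line(s) (total 0); column heights now [0 0 1 3 0], max=3
Drop 2: I rot1 at col 2 lands with bottom-row=1; cleared 0 line(s) (total 0); column heights now [0 0 5 3 0], max=5
Drop 3: Z rot0 at col 2 lands with bottom-row=4; cleared 0 line(s) (total 0); column heights now [0 0 6 6 5], max=6
Drop 4: S rot3 at col 2 lands with bottom-row=6; cleared 0 line(s) (total 0); column heights now [0 0 9 8 5], max=9
Drop 5: Z rot3 at col 2 lands with bottom-row=9; cleared 0 line(s) (total 0); column heights now [0 0 11 12 5], max=12

Answer: 0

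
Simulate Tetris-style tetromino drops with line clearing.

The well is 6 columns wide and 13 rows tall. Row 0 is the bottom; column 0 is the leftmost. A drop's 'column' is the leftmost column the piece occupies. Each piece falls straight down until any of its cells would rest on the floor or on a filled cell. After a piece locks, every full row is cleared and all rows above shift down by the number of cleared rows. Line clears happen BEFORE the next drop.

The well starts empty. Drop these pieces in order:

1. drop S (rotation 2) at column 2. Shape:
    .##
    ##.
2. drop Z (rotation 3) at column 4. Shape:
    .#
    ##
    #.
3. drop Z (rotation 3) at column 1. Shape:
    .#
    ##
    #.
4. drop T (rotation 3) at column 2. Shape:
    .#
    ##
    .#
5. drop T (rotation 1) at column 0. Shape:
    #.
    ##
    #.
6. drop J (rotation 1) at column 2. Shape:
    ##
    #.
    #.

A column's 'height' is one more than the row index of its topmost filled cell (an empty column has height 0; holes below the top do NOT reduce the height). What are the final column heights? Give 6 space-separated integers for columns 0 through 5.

Answer: 4 3 7 7 4 5

Derivation:
Drop 1: S rot2 at col 2 lands with bottom-row=0; cleared 0 line(s) (total 0); column heights now [0 0 1 2 2 0], max=2
Drop 2: Z rot3 at col 4 lands with bottom-row=2; cleared 0 line(s) (total 0); column heights now [0 0 1 2 4 5], max=5
Drop 3: Z rot3 at col 1 lands with bottom-row=0; cleared 0 line(s) (total 0); column heights now [0 2 3 2 4 5], max=5
Drop 4: T rot3 at col 2 lands with bottom-row=2; cleared 0 line(s) (total 0); column heights now [0 2 4 5 4 5], max=5
Drop 5: T rot1 at col 0 lands with bottom-row=1; cleared 0 line(s) (total 0); column heights now [4 3 4 5 4 5], max=5
Drop 6: J rot1 at col 2 lands with bottom-row=4; cleared 0 line(s) (total 0); column heights now [4 3 7 7 4 5], max=7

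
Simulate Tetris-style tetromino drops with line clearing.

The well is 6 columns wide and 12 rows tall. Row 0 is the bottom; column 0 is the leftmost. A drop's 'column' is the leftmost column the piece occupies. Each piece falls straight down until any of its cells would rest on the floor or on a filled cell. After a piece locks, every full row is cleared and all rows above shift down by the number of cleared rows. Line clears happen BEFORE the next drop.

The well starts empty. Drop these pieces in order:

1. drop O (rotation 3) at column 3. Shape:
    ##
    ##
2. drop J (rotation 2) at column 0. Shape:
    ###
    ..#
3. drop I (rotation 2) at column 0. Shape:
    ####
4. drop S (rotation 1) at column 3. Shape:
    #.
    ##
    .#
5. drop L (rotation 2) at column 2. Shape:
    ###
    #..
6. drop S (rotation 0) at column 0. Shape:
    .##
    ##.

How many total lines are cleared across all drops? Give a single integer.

Drop 1: O rot3 at col 3 lands with bottom-row=0; cleared 0 line(s) (total 0); column heights now [0 0 0 2 2 0], max=2
Drop 2: J rot2 at col 0 lands with bottom-row=0; cleared 0 line(s) (total 0); column heights now [2 2 2 2 2 0], max=2
Drop 3: I rot2 at col 0 lands with bottom-row=2; cleared 0 line(s) (total 0); column heights now [3 3 3 3 2 0], max=3
Drop 4: S rot1 at col 3 lands with bottom-row=2; cleared 0 line(s) (total 0); column heights now [3 3 3 5 4 0], max=5
Drop 5: L rot2 at col 2 lands with bottom-row=4; cleared 0 line(s) (total 0); column heights now [3 3 6 6 6 0], max=6
Drop 6: S rot0 at col 0 lands with bottom-row=5; cleared 0 line(s) (total 0); column heights now [6 7 7 6 6 0], max=7

Answer: 0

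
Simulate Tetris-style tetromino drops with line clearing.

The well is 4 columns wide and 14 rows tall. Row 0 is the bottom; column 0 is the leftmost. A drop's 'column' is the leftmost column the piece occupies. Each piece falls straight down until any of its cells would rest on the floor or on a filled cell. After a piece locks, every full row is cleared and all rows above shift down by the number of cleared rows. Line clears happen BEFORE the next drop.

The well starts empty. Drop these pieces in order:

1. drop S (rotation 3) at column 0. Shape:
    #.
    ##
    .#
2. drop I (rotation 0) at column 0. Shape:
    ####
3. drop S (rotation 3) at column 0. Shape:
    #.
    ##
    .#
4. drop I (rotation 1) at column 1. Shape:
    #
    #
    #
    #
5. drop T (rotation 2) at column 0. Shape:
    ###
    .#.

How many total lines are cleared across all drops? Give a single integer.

Answer: 1

Derivation:
Drop 1: S rot3 at col 0 lands with bottom-row=0; cleared 0 line(s) (total 0); column heights now [3 2 0 0], max=3
Drop 2: I rot0 at col 0 lands with bottom-row=3; cleared 1 line(s) (total 1); column heights now [3 2 0 0], max=3
Drop 3: S rot3 at col 0 lands with bottom-row=2; cleared 0 line(s) (total 1); column heights now [5 4 0 0], max=5
Drop 4: I rot1 at col 1 lands with bottom-row=4; cleared 0 line(s) (total 1); column heights now [5 8 0 0], max=8
Drop 5: T rot2 at col 0 lands with bottom-row=8; cleared 0 line(s) (total 1); column heights now [10 10 10 0], max=10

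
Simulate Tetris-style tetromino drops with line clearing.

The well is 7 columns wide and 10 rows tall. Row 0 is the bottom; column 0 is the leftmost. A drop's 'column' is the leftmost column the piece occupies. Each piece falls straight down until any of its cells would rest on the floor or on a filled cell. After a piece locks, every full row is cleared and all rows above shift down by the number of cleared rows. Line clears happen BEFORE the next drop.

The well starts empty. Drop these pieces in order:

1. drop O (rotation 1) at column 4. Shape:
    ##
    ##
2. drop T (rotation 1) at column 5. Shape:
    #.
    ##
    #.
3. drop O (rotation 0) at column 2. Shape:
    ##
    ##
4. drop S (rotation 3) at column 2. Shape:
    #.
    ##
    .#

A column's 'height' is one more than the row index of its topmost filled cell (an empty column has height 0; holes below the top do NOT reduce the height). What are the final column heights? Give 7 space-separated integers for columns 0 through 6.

Answer: 0 0 5 4 2 5 4

Derivation:
Drop 1: O rot1 at col 4 lands with bottom-row=0; cleared 0 line(s) (total 0); column heights now [0 0 0 0 2 2 0], max=2
Drop 2: T rot1 at col 5 lands with bottom-row=2; cleared 0 line(s) (total 0); column heights now [0 0 0 0 2 5 4], max=5
Drop 3: O rot0 at col 2 lands with bottom-row=0; cleared 0 line(s) (total 0); column heights now [0 0 2 2 2 5 4], max=5
Drop 4: S rot3 at col 2 lands with bottom-row=2; cleared 0 line(s) (total 0); column heights now [0 0 5 4 2 5 4], max=5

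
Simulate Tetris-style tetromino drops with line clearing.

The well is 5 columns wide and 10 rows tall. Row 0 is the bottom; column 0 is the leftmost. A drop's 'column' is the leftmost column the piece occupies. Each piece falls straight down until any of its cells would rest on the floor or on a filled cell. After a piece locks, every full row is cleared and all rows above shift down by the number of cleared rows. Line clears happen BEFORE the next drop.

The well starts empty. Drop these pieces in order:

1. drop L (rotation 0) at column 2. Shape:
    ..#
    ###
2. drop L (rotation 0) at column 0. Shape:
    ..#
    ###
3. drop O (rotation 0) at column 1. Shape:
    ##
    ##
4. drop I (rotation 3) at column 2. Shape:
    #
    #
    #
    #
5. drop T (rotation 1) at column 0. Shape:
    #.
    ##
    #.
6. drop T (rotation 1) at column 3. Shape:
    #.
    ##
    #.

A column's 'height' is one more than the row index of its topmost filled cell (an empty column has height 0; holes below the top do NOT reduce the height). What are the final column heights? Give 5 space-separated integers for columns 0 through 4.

Drop 1: L rot0 at col 2 lands with bottom-row=0; cleared 0 line(s) (total 0); column heights now [0 0 1 1 2], max=2
Drop 2: L rot0 at col 0 lands with bottom-row=1; cleared 0 line(s) (total 0); column heights now [2 2 3 1 2], max=3
Drop 3: O rot0 at col 1 lands with bottom-row=3; cleared 0 line(s) (total 0); column heights now [2 5 5 1 2], max=5
Drop 4: I rot3 at col 2 lands with bottom-row=5; cleared 0 line(s) (total 0); column heights now [2 5 9 1 2], max=9
Drop 5: T rot1 at col 0 lands with bottom-row=4; cleared 0 line(s) (total 0); column heights now [7 6 9 1 2], max=9
Drop 6: T rot1 at col 3 lands with bottom-row=1; cleared 1 line(s) (total 1); column heights now [6 5 8 3 2], max=8

Answer: 6 5 8 3 2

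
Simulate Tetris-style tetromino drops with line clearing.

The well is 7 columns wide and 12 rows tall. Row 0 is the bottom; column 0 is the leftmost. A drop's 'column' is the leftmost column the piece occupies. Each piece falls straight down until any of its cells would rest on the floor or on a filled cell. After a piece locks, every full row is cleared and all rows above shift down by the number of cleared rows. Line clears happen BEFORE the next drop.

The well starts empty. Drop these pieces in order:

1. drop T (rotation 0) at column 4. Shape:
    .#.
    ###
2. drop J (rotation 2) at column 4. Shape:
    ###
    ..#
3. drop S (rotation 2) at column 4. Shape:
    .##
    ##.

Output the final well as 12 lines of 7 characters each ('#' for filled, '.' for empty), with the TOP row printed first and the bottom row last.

Answer: .......
.......
.......
.......
.......
.......
.......
.....##
....##.
....###
.....##
....###

Derivation:
Drop 1: T rot0 at col 4 lands with bottom-row=0; cleared 0 line(s) (total 0); column heights now [0 0 0 0 1 2 1], max=2
Drop 2: J rot2 at col 4 lands with bottom-row=1; cleared 0 line(s) (total 0); column heights now [0 0 0 0 3 3 3], max=3
Drop 3: S rot2 at col 4 lands with bottom-row=3; cleared 0 line(s) (total 0); column heights now [0 0 0 0 4 5 5], max=5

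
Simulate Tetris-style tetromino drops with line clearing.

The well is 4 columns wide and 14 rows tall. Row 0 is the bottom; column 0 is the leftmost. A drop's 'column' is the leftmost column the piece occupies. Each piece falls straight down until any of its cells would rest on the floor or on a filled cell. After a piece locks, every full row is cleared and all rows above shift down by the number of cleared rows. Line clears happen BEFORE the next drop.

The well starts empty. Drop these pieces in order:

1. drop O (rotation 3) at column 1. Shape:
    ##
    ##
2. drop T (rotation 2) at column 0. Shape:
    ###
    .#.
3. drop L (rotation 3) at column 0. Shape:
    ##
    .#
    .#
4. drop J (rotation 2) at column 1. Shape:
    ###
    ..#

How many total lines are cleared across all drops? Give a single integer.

Answer: 0

Derivation:
Drop 1: O rot3 at col 1 lands with bottom-row=0; cleared 0 line(s) (total 0); column heights now [0 2 2 0], max=2
Drop 2: T rot2 at col 0 lands with bottom-row=2; cleared 0 line(s) (total 0); column heights now [4 4 4 0], max=4
Drop 3: L rot3 at col 0 lands with bottom-row=4; cleared 0 line(s) (total 0); column heights now [7 7 4 0], max=7
Drop 4: J rot2 at col 1 lands with bottom-row=6; cleared 0 line(s) (total 0); column heights now [7 8 8 8], max=8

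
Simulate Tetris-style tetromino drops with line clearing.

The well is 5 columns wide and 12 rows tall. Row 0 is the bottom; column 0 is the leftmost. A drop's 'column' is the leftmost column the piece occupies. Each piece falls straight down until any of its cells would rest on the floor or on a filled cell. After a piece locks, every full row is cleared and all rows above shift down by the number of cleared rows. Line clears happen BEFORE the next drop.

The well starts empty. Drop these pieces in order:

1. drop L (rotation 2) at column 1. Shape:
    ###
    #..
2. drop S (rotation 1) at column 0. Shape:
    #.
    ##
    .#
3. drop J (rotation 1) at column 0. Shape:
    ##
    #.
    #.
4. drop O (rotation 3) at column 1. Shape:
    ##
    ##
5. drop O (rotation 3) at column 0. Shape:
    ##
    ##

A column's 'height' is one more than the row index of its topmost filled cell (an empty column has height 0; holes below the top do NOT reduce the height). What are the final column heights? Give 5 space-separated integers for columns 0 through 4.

Answer: 12 12 10 2 0

Derivation:
Drop 1: L rot2 at col 1 lands with bottom-row=0; cleared 0 line(s) (total 0); column heights now [0 2 2 2 0], max=2
Drop 2: S rot1 at col 0 lands with bottom-row=2; cleared 0 line(s) (total 0); column heights now [5 4 2 2 0], max=5
Drop 3: J rot1 at col 0 lands with bottom-row=5; cleared 0 line(s) (total 0); column heights now [8 8 2 2 0], max=8
Drop 4: O rot3 at col 1 lands with bottom-row=8; cleared 0 line(s) (total 0); column heights now [8 10 10 2 0], max=10
Drop 5: O rot3 at col 0 lands with bottom-row=10; cleared 0 line(s) (total 0); column heights now [12 12 10 2 0], max=12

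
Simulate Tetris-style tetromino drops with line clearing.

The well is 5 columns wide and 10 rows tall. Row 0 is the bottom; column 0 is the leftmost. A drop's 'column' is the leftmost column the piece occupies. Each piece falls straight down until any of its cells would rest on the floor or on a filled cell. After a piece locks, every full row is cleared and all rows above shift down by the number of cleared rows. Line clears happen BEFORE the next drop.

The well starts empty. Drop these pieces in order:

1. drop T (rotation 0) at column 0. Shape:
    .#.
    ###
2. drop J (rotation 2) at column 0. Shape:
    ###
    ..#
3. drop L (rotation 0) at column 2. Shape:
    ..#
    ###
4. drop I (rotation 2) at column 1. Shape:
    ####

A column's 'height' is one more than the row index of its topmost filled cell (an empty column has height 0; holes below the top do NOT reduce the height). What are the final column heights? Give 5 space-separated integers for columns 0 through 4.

Answer: 3 6 6 6 6

Derivation:
Drop 1: T rot0 at col 0 lands with bottom-row=0; cleared 0 line(s) (total 0); column heights now [1 2 1 0 0], max=2
Drop 2: J rot2 at col 0 lands with bottom-row=1; cleared 0 line(s) (total 0); column heights now [3 3 3 0 0], max=3
Drop 3: L rot0 at col 2 lands with bottom-row=3; cleared 0 line(s) (total 0); column heights now [3 3 4 4 5], max=5
Drop 4: I rot2 at col 1 lands with bottom-row=5; cleared 0 line(s) (total 0); column heights now [3 6 6 6 6], max=6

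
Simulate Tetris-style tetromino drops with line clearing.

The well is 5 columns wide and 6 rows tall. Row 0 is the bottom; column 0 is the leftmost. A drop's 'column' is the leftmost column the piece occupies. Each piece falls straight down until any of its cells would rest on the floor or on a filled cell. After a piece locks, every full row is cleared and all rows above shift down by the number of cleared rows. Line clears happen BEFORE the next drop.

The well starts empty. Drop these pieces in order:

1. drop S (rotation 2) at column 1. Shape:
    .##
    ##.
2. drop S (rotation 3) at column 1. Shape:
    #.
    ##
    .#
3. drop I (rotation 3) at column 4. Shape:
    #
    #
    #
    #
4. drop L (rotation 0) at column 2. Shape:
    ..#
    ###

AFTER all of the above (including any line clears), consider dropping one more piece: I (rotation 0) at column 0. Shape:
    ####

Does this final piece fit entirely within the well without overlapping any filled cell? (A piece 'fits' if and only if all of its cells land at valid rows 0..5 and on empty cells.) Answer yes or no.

Answer: yes

Derivation:
Drop 1: S rot2 at col 1 lands with bottom-row=0; cleared 0 line(s) (total 0); column heights now [0 1 2 2 0], max=2
Drop 2: S rot3 at col 1 lands with bottom-row=2; cleared 0 line(s) (total 0); column heights now [0 5 4 2 0], max=5
Drop 3: I rot3 at col 4 lands with bottom-row=0; cleared 0 line(s) (total 0); column heights now [0 5 4 2 4], max=5
Drop 4: L rot0 at col 2 lands with bottom-row=4; cleared 0 line(s) (total 0); column heights now [0 5 5 5 6], max=6
Test piece I rot0 at col 0 (width 4): heights before test = [0 5 5 5 6]; fits = True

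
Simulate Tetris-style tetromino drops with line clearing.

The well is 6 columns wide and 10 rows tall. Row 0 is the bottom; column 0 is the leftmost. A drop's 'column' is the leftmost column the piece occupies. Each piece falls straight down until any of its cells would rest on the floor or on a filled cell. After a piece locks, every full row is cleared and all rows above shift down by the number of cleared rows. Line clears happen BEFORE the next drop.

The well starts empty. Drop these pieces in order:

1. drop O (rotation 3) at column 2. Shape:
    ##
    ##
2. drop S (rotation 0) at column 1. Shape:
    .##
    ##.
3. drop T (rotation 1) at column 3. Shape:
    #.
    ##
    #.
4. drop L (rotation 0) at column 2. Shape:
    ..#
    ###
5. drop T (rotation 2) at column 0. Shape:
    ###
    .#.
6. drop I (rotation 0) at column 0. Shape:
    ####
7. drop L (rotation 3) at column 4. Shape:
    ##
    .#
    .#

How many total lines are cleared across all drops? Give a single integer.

Answer: 1

Derivation:
Drop 1: O rot3 at col 2 lands with bottom-row=0; cleared 0 line(s) (total 0); column heights now [0 0 2 2 0 0], max=2
Drop 2: S rot0 at col 1 lands with bottom-row=2; cleared 0 line(s) (total 0); column heights now [0 3 4 4 0 0], max=4
Drop 3: T rot1 at col 3 lands with bottom-row=4; cleared 0 line(s) (total 0); column heights now [0 3 4 7 6 0], max=7
Drop 4: L rot0 at col 2 lands with bottom-row=7; cleared 0 line(s) (total 0); column heights now [0 3 8 8 9 0], max=9
Drop 5: T rot2 at col 0 lands with bottom-row=7; cleared 0 line(s) (total 0); column heights now [9 9 9 8 9 0], max=9
Drop 6: I rot0 at col 0 lands with bottom-row=9; cleared 0 line(s) (total 0); column heights now [10 10 10 10 9 0], max=10
Drop 7: L rot3 at col 4 lands with bottom-row=7; cleared 1 line(s) (total 1); column heights now [9 9 9 8 9 9], max=9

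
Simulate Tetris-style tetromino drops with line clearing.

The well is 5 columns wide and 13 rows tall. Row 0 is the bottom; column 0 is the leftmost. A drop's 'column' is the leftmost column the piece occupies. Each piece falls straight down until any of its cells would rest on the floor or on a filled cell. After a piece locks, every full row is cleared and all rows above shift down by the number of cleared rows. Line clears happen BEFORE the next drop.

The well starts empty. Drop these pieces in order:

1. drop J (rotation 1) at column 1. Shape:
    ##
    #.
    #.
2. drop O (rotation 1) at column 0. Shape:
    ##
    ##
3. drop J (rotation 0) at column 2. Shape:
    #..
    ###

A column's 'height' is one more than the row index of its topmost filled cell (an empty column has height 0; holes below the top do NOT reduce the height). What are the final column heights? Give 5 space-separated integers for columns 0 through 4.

Answer: 4 4 4 0 0

Derivation:
Drop 1: J rot1 at col 1 lands with bottom-row=0; cleared 0 line(s) (total 0); column heights now [0 3 3 0 0], max=3
Drop 2: O rot1 at col 0 lands with bottom-row=3; cleared 0 line(s) (total 0); column heights now [5 5 3 0 0], max=5
Drop 3: J rot0 at col 2 lands with bottom-row=3; cleared 1 line(s) (total 1); column heights now [4 4 4 0 0], max=4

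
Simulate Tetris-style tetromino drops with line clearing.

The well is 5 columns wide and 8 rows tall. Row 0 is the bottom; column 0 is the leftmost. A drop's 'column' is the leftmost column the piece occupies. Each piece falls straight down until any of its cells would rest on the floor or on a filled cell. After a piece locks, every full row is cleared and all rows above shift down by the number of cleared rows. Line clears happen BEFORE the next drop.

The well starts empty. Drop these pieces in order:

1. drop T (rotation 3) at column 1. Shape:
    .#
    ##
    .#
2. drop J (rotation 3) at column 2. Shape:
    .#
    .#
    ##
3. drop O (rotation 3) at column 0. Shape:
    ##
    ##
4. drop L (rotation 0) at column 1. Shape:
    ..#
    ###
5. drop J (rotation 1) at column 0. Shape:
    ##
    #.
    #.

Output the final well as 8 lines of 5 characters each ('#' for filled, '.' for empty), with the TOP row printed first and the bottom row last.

Answer: ##.#.
####.
#..#.
...#.
####.
###..
.##..
..#..

Derivation:
Drop 1: T rot3 at col 1 lands with bottom-row=0; cleared 0 line(s) (total 0); column heights now [0 2 3 0 0], max=3
Drop 2: J rot3 at col 2 lands with bottom-row=3; cleared 0 line(s) (total 0); column heights now [0 2 4 6 0], max=6
Drop 3: O rot3 at col 0 lands with bottom-row=2; cleared 0 line(s) (total 0); column heights now [4 4 4 6 0], max=6
Drop 4: L rot0 at col 1 lands with bottom-row=6; cleared 0 line(s) (total 0); column heights now [4 7 7 8 0], max=8
Drop 5: J rot1 at col 0 lands with bottom-row=5; cleared 0 line(s) (total 0); column heights now [8 8 7 8 0], max=8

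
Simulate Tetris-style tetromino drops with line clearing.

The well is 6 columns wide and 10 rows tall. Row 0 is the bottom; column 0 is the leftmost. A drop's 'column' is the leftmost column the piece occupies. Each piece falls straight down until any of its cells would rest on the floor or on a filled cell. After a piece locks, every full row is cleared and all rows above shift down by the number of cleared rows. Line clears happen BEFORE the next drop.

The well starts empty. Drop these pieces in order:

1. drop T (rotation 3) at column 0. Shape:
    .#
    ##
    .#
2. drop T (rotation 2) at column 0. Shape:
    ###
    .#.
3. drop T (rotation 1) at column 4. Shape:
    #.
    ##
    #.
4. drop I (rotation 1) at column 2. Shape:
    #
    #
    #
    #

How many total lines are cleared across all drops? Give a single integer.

Answer: 0

Derivation:
Drop 1: T rot3 at col 0 lands with bottom-row=0; cleared 0 line(s) (total 0); column heights now [2 3 0 0 0 0], max=3
Drop 2: T rot2 at col 0 lands with bottom-row=3; cleared 0 line(s) (total 0); column heights now [5 5 5 0 0 0], max=5
Drop 3: T rot1 at col 4 lands with bottom-row=0; cleared 0 line(s) (total 0); column heights now [5 5 5 0 3 2], max=5
Drop 4: I rot1 at col 2 lands with bottom-row=5; cleared 0 line(s) (total 0); column heights now [5 5 9 0 3 2], max=9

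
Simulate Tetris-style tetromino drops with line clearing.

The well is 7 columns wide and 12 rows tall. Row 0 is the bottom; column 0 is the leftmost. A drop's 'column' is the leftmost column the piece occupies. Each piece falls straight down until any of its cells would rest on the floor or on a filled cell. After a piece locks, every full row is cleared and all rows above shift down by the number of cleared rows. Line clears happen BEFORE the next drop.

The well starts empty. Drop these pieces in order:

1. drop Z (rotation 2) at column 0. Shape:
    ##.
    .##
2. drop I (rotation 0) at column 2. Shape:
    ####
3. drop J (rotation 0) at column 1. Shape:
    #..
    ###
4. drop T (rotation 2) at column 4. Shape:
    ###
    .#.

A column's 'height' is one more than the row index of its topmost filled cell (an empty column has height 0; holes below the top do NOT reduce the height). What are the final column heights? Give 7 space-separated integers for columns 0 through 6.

Answer: 2 4 3 3 4 4 4

Derivation:
Drop 1: Z rot2 at col 0 lands with bottom-row=0; cleared 0 line(s) (total 0); column heights now [2 2 1 0 0 0 0], max=2
Drop 2: I rot0 at col 2 lands with bottom-row=1; cleared 0 line(s) (total 0); column heights now [2 2 2 2 2 2 0], max=2
Drop 3: J rot0 at col 1 lands with bottom-row=2; cleared 0 line(s) (total 0); column heights now [2 4 3 3 2 2 0], max=4
Drop 4: T rot2 at col 4 lands with bottom-row=2; cleared 0 line(s) (total 0); column heights now [2 4 3 3 4 4 4], max=4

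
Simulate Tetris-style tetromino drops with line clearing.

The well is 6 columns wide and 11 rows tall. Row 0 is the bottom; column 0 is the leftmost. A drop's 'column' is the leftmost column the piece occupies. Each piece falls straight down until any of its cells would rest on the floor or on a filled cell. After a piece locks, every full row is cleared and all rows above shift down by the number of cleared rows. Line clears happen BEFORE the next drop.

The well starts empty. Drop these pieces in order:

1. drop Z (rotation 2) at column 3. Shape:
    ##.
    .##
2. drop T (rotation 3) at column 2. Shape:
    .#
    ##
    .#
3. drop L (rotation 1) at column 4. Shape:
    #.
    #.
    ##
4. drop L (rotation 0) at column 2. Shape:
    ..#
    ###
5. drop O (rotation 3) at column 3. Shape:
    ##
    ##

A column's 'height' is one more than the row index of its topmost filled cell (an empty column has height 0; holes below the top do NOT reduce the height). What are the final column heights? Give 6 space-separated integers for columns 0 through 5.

Answer: 0 0 6 9 9 3

Derivation:
Drop 1: Z rot2 at col 3 lands with bottom-row=0; cleared 0 line(s) (total 0); column heights now [0 0 0 2 2 1], max=2
Drop 2: T rot3 at col 2 lands with bottom-row=2; cleared 0 line(s) (total 0); column heights now [0 0 4 5 2 1], max=5
Drop 3: L rot1 at col 4 lands with bottom-row=2; cleared 0 line(s) (total 0); column heights now [0 0 4 5 5 3], max=5
Drop 4: L rot0 at col 2 lands with bottom-row=5; cleared 0 line(s) (total 0); column heights now [0 0 6 6 7 3], max=7
Drop 5: O rot3 at col 3 lands with bottom-row=7; cleared 0 line(s) (total 0); column heights now [0 0 6 9 9 3], max=9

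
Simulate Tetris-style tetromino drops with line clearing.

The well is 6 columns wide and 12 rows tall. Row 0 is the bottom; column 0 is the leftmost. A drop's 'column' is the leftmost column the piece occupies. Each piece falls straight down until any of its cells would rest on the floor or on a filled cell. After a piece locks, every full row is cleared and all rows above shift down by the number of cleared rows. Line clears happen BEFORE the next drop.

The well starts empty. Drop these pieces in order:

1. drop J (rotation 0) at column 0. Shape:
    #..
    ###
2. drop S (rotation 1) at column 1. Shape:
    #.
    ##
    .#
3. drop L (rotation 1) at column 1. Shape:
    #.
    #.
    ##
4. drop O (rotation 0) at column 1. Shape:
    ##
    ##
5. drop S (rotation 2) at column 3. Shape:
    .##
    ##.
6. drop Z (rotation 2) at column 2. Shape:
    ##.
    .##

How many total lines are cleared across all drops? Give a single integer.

Answer: 0

Derivation:
Drop 1: J rot0 at col 0 lands with bottom-row=0; cleared 0 line(s) (total 0); column heights now [2 1 1 0 0 0], max=2
Drop 2: S rot1 at col 1 lands with bottom-row=1; cleared 0 line(s) (total 0); column heights now [2 4 3 0 0 0], max=4
Drop 3: L rot1 at col 1 lands with bottom-row=4; cleared 0 line(s) (total 0); column heights now [2 7 5 0 0 0], max=7
Drop 4: O rot0 at col 1 lands with bottom-row=7; cleared 0 line(s) (total 0); column heights now [2 9 9 0 0 0], max=9
Drop 5: S rot2 at col 3 lands with bottom-row=0; cleared 0 line(s) (total 0); column heights now [2 9 9 1 2 2], max=9
Drop 6: Z rot2 at col 2 lands with bottom-row=8; cleared 0 line(s) (total 0); column heights now [2 9 10 10 9 2], max=10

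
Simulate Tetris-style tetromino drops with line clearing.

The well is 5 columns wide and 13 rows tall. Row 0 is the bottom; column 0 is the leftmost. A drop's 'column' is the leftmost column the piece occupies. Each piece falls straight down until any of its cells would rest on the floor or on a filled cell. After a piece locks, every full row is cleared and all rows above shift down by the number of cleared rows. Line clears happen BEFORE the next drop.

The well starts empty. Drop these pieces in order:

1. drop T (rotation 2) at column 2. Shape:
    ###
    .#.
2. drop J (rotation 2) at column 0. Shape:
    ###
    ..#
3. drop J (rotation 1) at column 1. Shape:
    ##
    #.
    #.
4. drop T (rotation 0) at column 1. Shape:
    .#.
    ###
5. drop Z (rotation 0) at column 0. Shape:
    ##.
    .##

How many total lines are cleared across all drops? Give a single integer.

Drop 1: T rot2 at col 2 lands with bottom-row=0; cleared 0 line(s) (total 0); column heights now [0 0 2 2 2], max=2
Drop 2: J rot2 at col 0 lands with bottom-row=2; cleared 0 line(s) (total 0); column heights now [4 4 4 2 2], max=4
Drop 3: J rot1 at col 1 lands with bottom-row=4; cleared 0 line(s) (total 0); column heights now [4 7 7 2 2], max=7
Drop 4: T rot0 at col 1 lands with bottom-row=7; cleared 0 line(s) (total 0); column heights now [4 8 9 8 2], max=9
Drop 5: Z rot0 at col 0 lands with bottom-row=9; cleared 0 line(s) (total 0); column heights now [11 11 10 8 2], max=11

Answer: 0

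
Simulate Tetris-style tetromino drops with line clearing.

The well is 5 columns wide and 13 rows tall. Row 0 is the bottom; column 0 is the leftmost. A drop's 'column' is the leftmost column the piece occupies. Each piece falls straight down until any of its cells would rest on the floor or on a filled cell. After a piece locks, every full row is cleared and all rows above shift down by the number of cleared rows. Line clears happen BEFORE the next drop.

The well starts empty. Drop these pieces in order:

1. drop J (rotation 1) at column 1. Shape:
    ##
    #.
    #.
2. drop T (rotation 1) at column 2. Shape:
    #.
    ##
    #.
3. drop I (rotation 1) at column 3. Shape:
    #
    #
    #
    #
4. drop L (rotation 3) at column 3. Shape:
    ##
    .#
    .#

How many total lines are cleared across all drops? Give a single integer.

Answer: 0

Derivation:
Drop 1: J rot1 at col 1 lands with bottom-row=0; cleared 0 line(s) (total 0); column heights now [0 3 3 0 0], max=3
Drop 2: T rot1 at col 2 lands with bottom-row=3; cleared 0 line(s) (total 0); column heights now [0 3 6 5 0], max=6
Drop 3: I rot1 at col 3 lands with bottom-row=5; cleared 0 line(s) (total 0); column heights now [0 3 6 9 0], max=9
Drop 4: L rot3 at col 3 lands with bottom-row=7; cleared 0 line(s) (total 0); column heights now [0 3 6 10 10], max=10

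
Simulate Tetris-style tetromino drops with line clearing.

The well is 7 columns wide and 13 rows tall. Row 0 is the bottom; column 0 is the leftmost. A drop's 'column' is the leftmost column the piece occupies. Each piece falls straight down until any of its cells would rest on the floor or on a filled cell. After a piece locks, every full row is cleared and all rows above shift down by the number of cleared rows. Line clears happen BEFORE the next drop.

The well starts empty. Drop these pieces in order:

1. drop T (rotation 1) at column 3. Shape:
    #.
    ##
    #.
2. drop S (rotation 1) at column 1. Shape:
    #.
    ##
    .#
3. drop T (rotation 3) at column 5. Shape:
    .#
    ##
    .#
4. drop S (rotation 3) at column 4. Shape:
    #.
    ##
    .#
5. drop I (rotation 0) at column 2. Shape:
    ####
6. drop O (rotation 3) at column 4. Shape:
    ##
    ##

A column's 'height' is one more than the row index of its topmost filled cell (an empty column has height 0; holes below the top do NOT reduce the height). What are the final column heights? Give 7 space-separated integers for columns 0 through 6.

Answer: 0 3 6 6 8 8 3

Derivation:
Drop 1: T rot1 at col 3 lands with bottom-row=0; cleared 0 line(s) (total 0); column heights now [0 0 0 3 2 0 0], max=3
Drop 2: S rot1 at col 1 lands with bottom-row=0; cleared 0 line(s) (total 0); column heights now [0 3 2 3 2 0 0], max=3
Drop 3: T rot3 at col 5 lands with bottom-row=0; cleared 0 line(s) (total 0); column heights now [0 3 2 3 2 2 3], max=3
Drop 4: S rot3 at col 4 lands with bottom-row=2; cleared 0 line(s) (total 0); column heights now [0 3 2 3 5 4 3], max=5
Drop 5: I rot0 at col 2 lands with bottom-row=5; cleared 0 line(s) (total 0); column heights now [0 3 6 6 6 6 3], max=6
Drop 6: O rot3 at col 4 lands with bottom-row=6; cleared 0 line(s) (total 0); column heights now [0 3 6 6 8 8 3], max=8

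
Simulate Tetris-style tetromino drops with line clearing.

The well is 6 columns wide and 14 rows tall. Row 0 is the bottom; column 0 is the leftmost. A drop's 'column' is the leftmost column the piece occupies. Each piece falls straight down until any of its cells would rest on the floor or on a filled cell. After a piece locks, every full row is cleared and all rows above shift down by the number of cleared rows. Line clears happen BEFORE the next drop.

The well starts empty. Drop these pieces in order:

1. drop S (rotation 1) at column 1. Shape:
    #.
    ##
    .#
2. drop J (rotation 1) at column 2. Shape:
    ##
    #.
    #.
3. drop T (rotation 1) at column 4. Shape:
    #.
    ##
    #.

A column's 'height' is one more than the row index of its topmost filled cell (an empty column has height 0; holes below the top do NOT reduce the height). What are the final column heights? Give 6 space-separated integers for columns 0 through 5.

Answer: 0 3 5 5 3 2

Derivation:
Drop 1: S rot1 at col 1 lands with bottom-row=0; cleared 0 line(s) (total 0); column heights now [0 3 2 0 0 0], max=3
Drop 2: J rot1 at col 2 lands with bottom-row=2; cleared 0 line(s) (total 0); column heights now [0 3 5 5 0 0], max=5
Drop 3: T rot1 at col 4 lands with bottom-row=0; cleared 0 line(s) (total 0); column heights now [0 3 5 5 3 2], max=5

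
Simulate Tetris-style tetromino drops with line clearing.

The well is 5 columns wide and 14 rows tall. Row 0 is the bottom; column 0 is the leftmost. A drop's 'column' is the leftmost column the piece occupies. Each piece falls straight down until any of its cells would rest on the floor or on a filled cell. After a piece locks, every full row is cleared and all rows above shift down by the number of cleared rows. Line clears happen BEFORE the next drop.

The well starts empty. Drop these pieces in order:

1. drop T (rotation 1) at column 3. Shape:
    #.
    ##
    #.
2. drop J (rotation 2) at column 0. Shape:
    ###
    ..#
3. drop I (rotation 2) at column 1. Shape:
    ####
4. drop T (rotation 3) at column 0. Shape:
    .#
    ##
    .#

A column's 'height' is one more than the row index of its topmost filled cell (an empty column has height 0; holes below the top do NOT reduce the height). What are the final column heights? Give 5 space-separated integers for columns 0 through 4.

Answer: 5 6 3 3 3

Derivation:
Drop 1: T rot1 at col 3 lands with bottom-row=0; cleared 0 line(s) (total 0); column heights now [0 0 0 3 2], max=3
Drop 2: J rot2 at col 0 lands with bottom-row=0; cleared 1 line(s) (total 1); column heights now [0 0 1 2 0], max=2
Drop 3: I rot2 at col 1 lands with bottom-row=2; cleared 0 line(s) (total 1); column heights now [0 3 3 3 3], max=3
Drop 4: T rot3 at col 0 lands with bottom-row=3; cleared 0 line(s) (total 1); column heights now [5 6 3 3 3], max=6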